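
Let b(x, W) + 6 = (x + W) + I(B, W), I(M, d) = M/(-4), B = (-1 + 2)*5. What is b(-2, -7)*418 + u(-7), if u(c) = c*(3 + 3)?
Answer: -13669/2 ≈ -6834.5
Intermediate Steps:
B = 5 (B = 1*5 = 5)
u(c) = 6*c (u(c) = c*6 = 6*c)
I(M, d) = -M/4 (I(M, d) = M*(-¼) = -M/4)
b(x, W) = -29/4 + W + x (b(x, W) = -6 + ((x + W) - ¼*5) = -6 + ((W + x) - 5/4) = -6 + (-5/4 + W + x) = -29/4 + W + x)
b(-2, -7)*418 + u(-7) = (-29/4 - 7 - 2)*418 + 6*(-7) = -65/4*418 - 42 = -13585/2 - 42 = -13669/2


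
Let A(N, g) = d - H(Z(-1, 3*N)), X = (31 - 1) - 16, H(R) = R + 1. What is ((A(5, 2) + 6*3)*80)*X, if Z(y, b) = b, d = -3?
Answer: -1120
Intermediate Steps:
H(R) = 1 + R
X = 14 (X = 30 - 16 = 14)
A(N, g) = -4 - 3*N (A(N, g) = -3 - (1 + 3*N) = -3 + (-1 - 3*N) = -4 - 3*N)
((A(5, 2) + 6*3)*80)*X = (((-4 - 3*5) + 6*3)*80)*14 = (((-4 - 15) + 18)*80)*14 = ((-19 + 18)*80)*14 = -1*80*14 = -80*14 = -1120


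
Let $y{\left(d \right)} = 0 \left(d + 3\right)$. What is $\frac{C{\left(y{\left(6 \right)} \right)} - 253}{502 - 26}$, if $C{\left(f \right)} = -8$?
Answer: $- \frac{261}{476} \approx -0.54832$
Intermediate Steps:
$y{\left(d \right)} = 0$ ($y{\left(d \right)} = 0 \left(3 + d\right) = 0$)
$\frac{C{\left(y{\left(6 \right)} \right)} - 253}{502 - 26} = \frac{-8 - 253}{502 - 26} = - \frac{261}{476}$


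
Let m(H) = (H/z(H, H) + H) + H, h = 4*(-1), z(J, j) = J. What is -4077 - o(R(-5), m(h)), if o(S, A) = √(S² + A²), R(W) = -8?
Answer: -4077 - √113 ≈ -4087.6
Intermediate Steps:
h = -4
m(H) = 1 + 2*H (m(H) = (H/H + H) + H = (1 + H) + H = 1 + 2*H)
o(S, A) = √(A² + S²)
-4077 - o(R(-5), m(h)) = -4077 - √((1 + 2*(-4))² + (-8)²) = -4077 - √((1 - 8)² + 64) = -4077 - √((-7)² + 64) = -4077 - √(49 + 64) = -4077 - √113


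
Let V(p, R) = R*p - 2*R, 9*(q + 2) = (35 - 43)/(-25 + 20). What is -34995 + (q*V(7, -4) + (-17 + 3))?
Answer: -314753/9 ≈ -34973.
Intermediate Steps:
q = -82/45 (q = -2 + ((35 - 43)/(-25 + 20))/9 = -2 + (-8/(-5))/9 = -2 + (-8*(-⅕))/9 = -2 + (⅑)*(8/5) = -2 + 8/45 = -82/45 ≈ -1.8222)
V(p, R) = -2*R + R*p
-34995 + (q*V(7, -4) + (-17 + 3)) = -34995 + (-(-328)*(-2 + 7)/45 + (-17 + 3)) = -34995 + (-(-328)*5/45 - 14) = -34995 + (-82/45*(-20) - 14) = -34995 + (328/9 - 14) = -34995 + 202/9 = -314753/9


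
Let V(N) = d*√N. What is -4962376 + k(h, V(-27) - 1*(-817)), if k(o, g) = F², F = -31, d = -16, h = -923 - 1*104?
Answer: -4961415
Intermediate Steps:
h = -1027 (h = -923 - 104 = -1027)
V(N) = -16*√N
k(o, g) = 961 (k(o, g) = (-31)² = 961)
-4962376 + k(h, V(-27) - 1*(-817)) = -4962376 + 961 = -4961415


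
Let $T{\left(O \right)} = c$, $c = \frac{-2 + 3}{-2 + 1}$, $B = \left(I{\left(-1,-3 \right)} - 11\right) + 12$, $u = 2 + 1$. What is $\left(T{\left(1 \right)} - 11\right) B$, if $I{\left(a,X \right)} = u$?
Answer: $-48$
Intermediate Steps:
$u = 3$
$I{\left(a,X \right)} = 3$
$B = 4$ ($B = \left(3 - 11\right) + 12 = -8 + 12 = 4$)
$c = -1$ ($c = 1 \frac{1}{-1} = 1 \left(-1\right) = -1$)
$T{\left(O \right)} = -1$
$\left(T{\left(1 \right)} - 11\right) B = \left(-1 - 11\right) 4 = \left(-12\right) 4 = -48$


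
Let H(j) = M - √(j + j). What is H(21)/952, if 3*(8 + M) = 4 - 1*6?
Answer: -13/1428 - √42/952 ≈ -0.015911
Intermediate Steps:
M = -26/3 (M = -8 + (4 - 1*6)/3 = -8 + (4 - 6)/3 = -8 + (⅓)*(-2) = -8 - ⅔ = -26/3 ≈ -8.6667)
H(j) = -26/3 - √2*√j (H(j) = -26/3 - √(j + j) = -26/3 - √(2*j) = -26/3 - √2*√j)
H(21)/952 = (-26/3 - √2*√21)/952 = (-26/3 - √42)*(1/952) = -13/1428 - √42/952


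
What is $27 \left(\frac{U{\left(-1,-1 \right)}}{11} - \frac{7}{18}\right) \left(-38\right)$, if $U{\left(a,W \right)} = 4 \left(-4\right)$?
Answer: $\frac{20805}{11} \approx 1891.4$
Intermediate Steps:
$U{\left(a,W \right)} = -16$
$27 \left(\frac{U{\left(-1,-1 \right)}}{11} - \frac{7}{18}\right) \left(-38\right) = 27 \left(- \frac{16}{11} - \frac{7}{18}\right) \left(-38\right) = 27 \left(- \frac{365}{198}\right) \left(-38\right) = \left(- \frac{1095}{22}\right) \left(-38\right) = \frac{20805}{11}$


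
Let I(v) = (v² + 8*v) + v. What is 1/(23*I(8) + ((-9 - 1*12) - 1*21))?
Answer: 1/3086 ≈ 0.00032404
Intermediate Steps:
I(v) = v² + 9*v
1/(23*I(8) + ((-9 - 1*12) - 1*21)) = 1/(23*(8*(9 + 8)) + ((-9 - 1*12) - 1*21)) = 1/(23*(8*17) + ((-9 - 12) - 21)) = 1/(23*136 + (-21 - 21)) = 1/(3128 - 42) = 1/3086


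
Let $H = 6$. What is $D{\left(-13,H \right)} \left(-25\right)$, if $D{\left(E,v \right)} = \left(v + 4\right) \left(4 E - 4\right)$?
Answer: $14000$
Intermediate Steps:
$D{\left(E,v \right)} = \left(-4 + 4 E\right) \left(4 + v\right)$ ($D{\left(E,v \right)} = \left(4 + v\right) \left(-4 + 4 E\right) = \left(-4 + 4 E\right) \left(4 + v\right)$)
$D{\left(-13,H \right)} \left(-25\right) = \left(-16 - 24 + 16 \left(-13\right) + 4 \left(-13\right) 6\right) \left(-25\right) = \left(-16 - 24 - 208 - 312\right) \left(-25\right) = \left(-560\right) \left(-25\right) = 14000$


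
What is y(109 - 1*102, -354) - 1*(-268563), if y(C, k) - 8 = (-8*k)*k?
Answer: -733957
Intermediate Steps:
y(C, k) = 8 - 8*k² (y(C, k) = 8 + (-8*k)*k = 8 - 8*k²)
y(109 - 1*102, -354) - 1*(-268563) = (8 - 8*(-354)²) - 1*(-268563) = (8 - 8*125316) + 268563 = (8 - 1002528) + 268563 = -1002520 + 268563 = -733957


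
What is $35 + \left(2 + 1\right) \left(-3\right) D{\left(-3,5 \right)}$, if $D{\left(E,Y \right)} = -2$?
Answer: $53$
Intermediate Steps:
$35 + \left(2 + 1\right) \left(-3\right) D{\left(-3,5 \right)} = 35 + \left(2 + 1\right) \left(-3\right) \left(-2\right) = 35 + 3 \left(-3\right) \left(-2\right) = 35 - -18 = 35 + 18 = 53$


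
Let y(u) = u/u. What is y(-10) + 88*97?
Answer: 8537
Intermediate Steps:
y(u) = 1
y(-10) + 88*97 = 1 + 88*97 = 1 + 8536 = 8537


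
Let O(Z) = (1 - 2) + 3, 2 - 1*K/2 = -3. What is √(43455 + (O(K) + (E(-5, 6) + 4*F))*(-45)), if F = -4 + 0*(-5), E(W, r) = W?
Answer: √44310 ≈ 210.50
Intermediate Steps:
K = 10 (K = 4 - 2*(-3) = 4 + 6 = 10)
F = -4 (F = -4 + 0 = -4)
O(Z) = 2 (O(Z) = -1 + 3 = 2)
√(43455 + (O(K) + (E(-5, 6) + 4*F))*(-45)) = √(43455 + (2 + (-5 + 4*(-4)))*(-45)) = √(43455 + (2 + (-5 - 16))*(-45)) = √(43455 + (2 - 21)*(-45)) = √(43455 - 19*(-45)) = √(43455 + 855) = √44310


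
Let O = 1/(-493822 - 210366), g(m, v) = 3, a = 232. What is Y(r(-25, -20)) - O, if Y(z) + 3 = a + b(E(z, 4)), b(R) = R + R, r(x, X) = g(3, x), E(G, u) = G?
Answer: 165484181/704188 ≈ 235.00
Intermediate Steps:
r(x, X) = 3
b(R) = 2*R
Y(z) = 229 + 2*z (Y(z) = -3 + (232 + 2*z) = 229 + 2*z)
O = -1/704188 (O = 1/(-704188) = -1/704188 ≈ -1.4201e-6)
Y(r(-25, -20)) - O = (229 + 2*3) - 1*(-1/704188) = (229 + 6) + 1/704188 = 235 + 1/704188 = 165484181/704188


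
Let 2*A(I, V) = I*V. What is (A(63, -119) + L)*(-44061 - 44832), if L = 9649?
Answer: -1049026293/2 ≈ -5.2451e+8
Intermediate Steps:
A(I, V) = I*V/2 (A(I, V) = (I*V)/2 = I*V/2)
(A(63, -119) + L)*(-44061 - 44832) = ((1/2)*63*(-119) + 9649)*(-44061 - 44832) = (-7497/2 + 9649)*(-88893) = (11801/2)*(-88893) = -1049026293/2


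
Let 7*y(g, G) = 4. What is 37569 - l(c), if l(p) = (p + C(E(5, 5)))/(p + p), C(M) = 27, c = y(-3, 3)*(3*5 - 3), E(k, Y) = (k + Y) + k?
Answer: 1202129/32 ≈ 37567.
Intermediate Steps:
y(g, G) = 4/7 (y(g, G) = (1/7)*4 = 4/7)
E(k, Y) = Y + 2*k (E(k, Y) = (Y + k) + k = Y + 2*k)
c = 48/7 (c = 4*(3*5 - 3)/7 = 4*(15 - 3)/7 = (4/7)*12 = 48/7 ≈ 6.8571)
l(p) = (27 + p)/(2*p) (l(p) = (p + 27)/(p + p) = (27 + p)/((2*p)) = (27 + p)*(1/(2*p)) = (27 + p)/(2*p))
37569 - l(c) = 37569 - (27 + 48/7)/(2*48/7) = 37569 - 7*237/(2*48*7) = 37569 - 1*79/32 = 37569 - 79/32 = 1202129/32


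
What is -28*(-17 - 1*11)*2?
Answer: 1568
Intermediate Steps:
-28*(-17 - 1*11)*2 = -28*(-17 - 11)*2 = -28*(-28)*2 = 784*2 = 1568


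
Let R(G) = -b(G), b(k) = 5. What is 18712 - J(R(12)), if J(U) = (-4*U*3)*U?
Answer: 19012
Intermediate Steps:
R(G) = -5 (R(G) = -1*5 = -5)
J(U) = -12*U**2 (J(U) = (-12*U)*U = -12*U**2)
18712 - J(R(12)) = 18712 - (-12)*(-5)**2 = 18712 - (-12)*25 = 18712 - 1*(-300) = 18712 + 300 = 19012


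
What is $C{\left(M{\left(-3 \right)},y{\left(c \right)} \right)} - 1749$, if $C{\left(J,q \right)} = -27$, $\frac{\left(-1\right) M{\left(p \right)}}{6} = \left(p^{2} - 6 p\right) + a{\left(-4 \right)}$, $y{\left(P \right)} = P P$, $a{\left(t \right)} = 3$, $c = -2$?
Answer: $-1776$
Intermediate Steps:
$y{\left(P \right)} = P^{2}$
$M{\left(p \right)} = -18 - 6 p^{2} + 36 p$ ($M{\left(p \right)} = - 6 \left(\left(p^{2} - 6 p\right) + 3\right) = - 6 \left(3 + p^{2} - 6 p\right) = -18 - 6 p^{2} + 36 p$)
$C{\left(M{\left(-3 \right)},y{\left(c \right)} \right)} - 1749 = -27 - 1749 = -1776$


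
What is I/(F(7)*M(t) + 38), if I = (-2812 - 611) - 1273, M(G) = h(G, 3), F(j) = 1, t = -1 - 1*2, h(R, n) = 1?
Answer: -4696/39 ≈ -120.41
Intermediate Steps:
t = -3 (t = -1 - 2 = -3)
M(G) = 1
I = -4696 (I = -3423 - 1273 = -4696)
I/(F(7)*M(t) + 38) = -4696/(1*1 + 38) = -4696/(1 + 38) = -4696/39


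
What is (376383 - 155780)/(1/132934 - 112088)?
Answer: -29325639202/14900306191 ≈ -1.9681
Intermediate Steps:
(376383 - 155780)/(1/132934 - 112088) = 220603/(1/132934 - 112088) = 220603/(-14900306191/132934) = 220603*(-132934/14900306191) = -29325639202/14900306191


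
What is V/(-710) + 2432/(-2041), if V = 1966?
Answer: -2869663/724555 ≈ -3.9606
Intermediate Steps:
V/(-710) + 2432/(-2041) = 1966/(-710) + 2432/(-2041) = 1966*(-1/710) + 2432*(-1/2041) = -983/355 - 2432/2041 = -2869663/724555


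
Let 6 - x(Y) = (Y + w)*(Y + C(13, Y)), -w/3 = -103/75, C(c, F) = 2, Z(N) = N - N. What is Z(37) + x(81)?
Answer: -176474/25 ≈ -7059.0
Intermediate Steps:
Z(N) = 0
w = 103/25 (w = -(-309)/75 = -3*(-103/75) = 103/25 ≈ 4.1200)
x(Y) = 6 - (2 + Y)*(103/25 + Y) (x(Y) = 6 - (Y + 103/25)*(Y + 2) = 6 - (103/25 + Y)*(2 + Y) = 6 - (2 + Y)*(103/25 + Y))
Z(37) + x(81) = 0 + (-56/25 - 1*81² - 153/25*81) = 0 + (-56/25 - 1*6561 - 12393/25) = 0 + (-56/25 - 6561 - 12393/25) = 0 - 176474/25 = -176474/25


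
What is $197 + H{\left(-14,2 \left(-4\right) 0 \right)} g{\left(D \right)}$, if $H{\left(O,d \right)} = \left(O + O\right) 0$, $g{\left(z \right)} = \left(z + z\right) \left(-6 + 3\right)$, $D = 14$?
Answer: $197$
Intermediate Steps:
$g{\left(z \right)} = - 6 z$ ($g{\left(z \right)} = 2 z \left(-3\right) = - 6 z$)
$H{\left(O,d \right)} = 0$ ($H{\left(O,d \right)} = 2 O 0 = 0$)
$197 + H{\left(-14,2 \left(-4\right) 0 \right)} g{\left(D \right)} = 197 + 0 \left(\left(-6\right) 14\right) = 197 + 0 \left(-84\right) = 197 + 0 = 197$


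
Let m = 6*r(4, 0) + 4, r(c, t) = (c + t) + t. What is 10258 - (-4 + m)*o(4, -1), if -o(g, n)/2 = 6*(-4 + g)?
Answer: 10258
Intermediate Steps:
r(c, t) = c + 2*t
m = 28 (m = 6*(4 + 2*0) + 4 = 6*(4 + 0) + 4 = 6*4 + 4 = 24 + 4 = 28)
o(g, n) = 48 - 12*g (o(g, n) = -12*(-4 + g) = -2*(-24 + 6*g) = 48 - 12*g)
10258 - (-4 + m)*o(4, -1) = 10258 - (-4 + 28)*(48 - 12*4) = 10258 - 24*(48 - 48) = 10258 - 24*0 = 10258 - 1*0 = 10258 + 0 = 10258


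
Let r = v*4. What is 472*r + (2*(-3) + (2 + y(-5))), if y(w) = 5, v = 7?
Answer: 13217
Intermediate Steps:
r = 28 (r = 7*4 = 28)
472*r + (2*(-3) + (2 + y(-5))) = 472*28 + (2*(-3) + (2 + 5)) = 13216 + (-6 + 7) = 13216 + 1 = 13217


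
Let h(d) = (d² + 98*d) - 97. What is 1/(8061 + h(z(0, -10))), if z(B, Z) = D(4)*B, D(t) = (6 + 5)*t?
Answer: 1/7964 ≈ 0.00012557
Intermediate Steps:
D(t) = 11*t
z(B, Z) = 44*B (z(B, Z) = (11*4)*B = 44*B)
h(d) = -97 + d² + 98*d
1/(8061 + h(z(0, -10))) = 1/(8061 + (-97 + (44*0)² + 98*(44*0))) = 1/(8061 + (-97 + 0² + 98*0)) = 1/(8061 + (-97 + 0 + 0)) = 1/(8061 - 97) = 1/7964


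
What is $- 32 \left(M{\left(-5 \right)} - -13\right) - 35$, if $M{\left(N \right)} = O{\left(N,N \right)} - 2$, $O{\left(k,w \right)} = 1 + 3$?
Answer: $-515$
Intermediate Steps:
$O{\left(k,w \right)} = 4$
$M{\left(N \right)} = 2$ ($M{\left(N \right)} = 4 - 2 = 2$)
$- 32 \left(M{\left(-5 \right)} - -13\right) - 35 = - 32 \left(2 - -13\right) - 35 = - 32 \left(2 + 13\right) - 35 = \left(-32\right) 15 - 35 = -480 - 35 = -515$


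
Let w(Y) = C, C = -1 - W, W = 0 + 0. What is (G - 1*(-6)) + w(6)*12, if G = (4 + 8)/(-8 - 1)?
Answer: -22/3 ≈ -7.3333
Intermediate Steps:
W = 0
G = -4/3 (G = 12/(-9) = 12*(-⅑) = -4/3 ≈ -1.3333)
C = -1 (C = -1 - 1*0 = -1 + 0 = -1)
w(Y) = -1
(G - 1*(-6)) + w(6)*12 = (-4/3 - 1*(-6)) - 1*12 = (-4/3 + 6) - 12 = 14/3 - 12 = -22/3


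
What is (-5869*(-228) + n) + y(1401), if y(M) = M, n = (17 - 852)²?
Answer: 2036758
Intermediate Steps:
n = 697225 (n = (-835)² = 697225)
(-5869*(-228) + n) + y(1401) = (-5869*(-228) + 697225) + 1401 = (1338132 + 697225) + 1401 = 2035357 + 1401 = 2036758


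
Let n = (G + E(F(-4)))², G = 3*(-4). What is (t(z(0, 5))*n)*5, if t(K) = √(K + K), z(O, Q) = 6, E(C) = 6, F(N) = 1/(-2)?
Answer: 360*√3 ≈ 623.54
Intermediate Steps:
G = -12
F(N) = -½
n = 36 (n = (-12 + 6)² = (-6)² = 36)
t(K) = √2*√K (t(K) = √(2*K) = √2*√K)
(t(z(0, 5))*n)*5 = ((√2*√6)*36)*5 = ((2*√3)*36)*5 = (72*√3)*5 = 360*√3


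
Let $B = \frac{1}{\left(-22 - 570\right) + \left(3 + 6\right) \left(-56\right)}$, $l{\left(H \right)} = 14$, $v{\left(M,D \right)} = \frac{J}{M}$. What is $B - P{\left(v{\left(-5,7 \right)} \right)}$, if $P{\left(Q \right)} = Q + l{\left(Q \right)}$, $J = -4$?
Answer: $- \frac{81109}{5480} \approx -14.801$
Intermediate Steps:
$v{\left(M,D \right)} = - \frac{4}{M}$
$P{\left(Q \right)} = 14 + Q$ ($P{\left(Q \right)} = Q + 14 = 14 + Q$)
$B = - \frac{1}{1096}$ ($B = \frac{1}{\left(-22 - 570\right) + 9 \left(-56\right)} = \frac{1}{-592 - 504} = \frac{1}{-1096} = - \frac{1}{1096} \approx -0.00091241$)
$B - P{\left(v{\left(-5,7 \right)} \right)} = - \frac{1}{1096} - \left(14 - \frac{4}{-5}\right) = - \frac{1}{1096} - \left(14 - - \frac{4}{5}\right) = - \frac{1}{1096} - \left(14 + \frac{4}{5}\right) = - \frac{1}{1096} - \frac{74}{5} = - \frac{81109}{5480}$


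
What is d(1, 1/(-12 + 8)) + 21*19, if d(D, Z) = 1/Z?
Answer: 395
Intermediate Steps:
d(1, 1/(-12 + 8)) + 21*19 = 1/(1/(-12 + 8)) + 21*19 = 1/(1/(-4)) + 399 = 1/(-¼) + 399 = -4 + 399 = 395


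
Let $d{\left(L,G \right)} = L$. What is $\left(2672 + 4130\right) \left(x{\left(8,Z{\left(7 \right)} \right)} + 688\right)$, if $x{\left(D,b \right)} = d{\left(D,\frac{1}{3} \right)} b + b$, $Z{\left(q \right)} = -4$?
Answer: $4434904$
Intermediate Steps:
$x{\left(D,b \right)} = b + D b$ ($x{\left(D,b \right)} = D b + b = b + D b$)
$\left(2672 + 4130\right) \left(x{\left(8,Z{\left(7 \right)} \right)} + 688\right) = \left(2672 + 4130\right) \left(- 4 \left(1 + 8\right) + 688\right) = 6802 \left(\left(-4\right) 9 + 688\right) = 6802 \left(-36 + 688\right) = 6802 \cdot 652 = 4434904$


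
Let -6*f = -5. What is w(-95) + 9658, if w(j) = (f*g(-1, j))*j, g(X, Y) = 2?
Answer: 28499/3 ≈ 9499.7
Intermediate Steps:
f = ⅚ (f = -⅙*(-5) = ⅚ ≈ 0.83333)
w(j) = 5*j/3 (w(j) = ((⅚)*2)*j = 5*j/3)
w(-95) + 9658 = (5/3)*(-95) + 9658 = -475/3 + 9658 = 28499/3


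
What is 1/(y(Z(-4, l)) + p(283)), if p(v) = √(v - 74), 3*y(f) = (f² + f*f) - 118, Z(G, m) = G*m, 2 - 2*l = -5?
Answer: 822/73195 - 9*√209/73195 ≈ 0.0094527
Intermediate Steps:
l = 7/2 (l = 1 - ½*(-5) = 1 + 5/2 = 7/2 ≈ 3.5000)
y(f) = -118/3 + 2*f²/3 (y(f) = ((f² + f*f) - 118)/3 = ((f² + f²) - 118)/3 = (2*f² - 118)/3 = (-118 + 2*f²)/3 = -118/3 + 2*f²/3)
p(v) = √(-74 + v)
1/(y(Z(-4, l)) + p(283)) = 1/((-118/3 + 2*(-4*7/2)²/3) + √(-74 + 283)) = 1/((-118/3 + (⅔)*(-14)²) + √209) = 1/((-118/3 + (⅔)*196) + √209) = 1/((-118/3 + 392/3) + √209) = 1/(274/3 + √209)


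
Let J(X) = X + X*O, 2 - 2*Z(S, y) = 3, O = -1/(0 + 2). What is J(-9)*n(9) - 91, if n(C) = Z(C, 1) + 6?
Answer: -463/4 ≈ -115.75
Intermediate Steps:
O = -½ (O = -1/2 = -1*½ = -½ ≈ -0.50000)
Z(S, y) = -½ (Z(S, y) = 1 - ½*3 = 1 - 3/2 = -½)
J(X) = X/2 (J(X) = X + X*(-½) = X - X/2 = X/2)
n(C) = 11/2 (n(C) = -½ + 6 = 11/2)
J(-9)*n(9) - 91 = ((½)*(-9))*(11/2) - 91 = -9/2*11/2 - 91 = -99/4 - 91 = -463/4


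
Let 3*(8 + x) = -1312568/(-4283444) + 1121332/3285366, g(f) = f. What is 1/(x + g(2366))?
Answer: 5277255480189/12444907850924074 ≈ 0.00042405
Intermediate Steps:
x = -41078615203100/5277255480189 (x = -8 + (-1312568/(-4283444) + 1121332/3285366)/3 = -8 + (-1312568*(-1/4283444) + 1121332*(1/3285366))/3 = -8 + (328142/1070861 + 560666/1642683)/3 = -8 + (⅓)*(1139428638412/1759085160063) = -8 + 1139428638412/5277255480189 = -41078615203100/5277255480189 ≈ -7.7841)
1/(x + g(2366)) = 1/(-41078615203100/5277255480189 + 2366) = 1/(12444907850924074/5277255480189) = 5277255480189/12444907850924074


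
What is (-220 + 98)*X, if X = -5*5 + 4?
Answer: 2562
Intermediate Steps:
X = -21 (X = -25 + 4 = -21)
(-220 + 98)*X = (-220 + 98)*(-21) = -122*(-21) = 2562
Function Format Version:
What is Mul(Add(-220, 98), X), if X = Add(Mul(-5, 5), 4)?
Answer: 2562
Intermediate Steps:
X = -21 (X = Add(-25, 4) = -21)
Mul(Add(-220, 98), X) = Mul(Add(-220, 98), -21) = Mul(-122, -21) = 2562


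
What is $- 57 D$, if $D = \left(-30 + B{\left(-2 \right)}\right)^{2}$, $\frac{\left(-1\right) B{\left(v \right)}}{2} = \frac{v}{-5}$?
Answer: $- \frac{1351812}{25} \approx -54073.0$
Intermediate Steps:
$B{\left(v \right)} = \frac{2 v}{5}$ ($B{\left(v \right)} = - 2 \frac{v}{-5} = - 2 v \left(- \frac{1}{5}\right) = - 2 \left(- \frac{v}{5}\right) = \frac{2 v}{5}$)
$D = \frac{23716}{25}$ ($D = \left(-30 + \frac{2}{5} \left(-2\right)\right)^{2} = \left(-30 - \frac{4}{5}\right)^{2} = \left(- \frac{154}{5}\right)^{2} = \frac{23716}{25} \approx 948.64$)
$- 57 D = \left(-57\right) \frac{23716}{25} = - \frac{1351812}{25}$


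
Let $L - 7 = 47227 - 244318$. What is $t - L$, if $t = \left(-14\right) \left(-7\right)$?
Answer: $197182$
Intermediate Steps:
$L = -197084$ ($L = 7 + \left(47227 - 244318\right) = 7 - 197091 = -197084$)
$t = 98$
$t - L = 98 - -197084 = 98 + 197084 = 197182$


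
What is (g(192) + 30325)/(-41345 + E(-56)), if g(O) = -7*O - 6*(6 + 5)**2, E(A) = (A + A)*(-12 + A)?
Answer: -28255/33729 ≈ -0.83771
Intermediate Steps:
E(A) = 2*A*(-12 + A) (E(A) = (2*A)*(-12 + A) = 2*A*(-12 + A))
g(O) = -726 - 7*O (g(O) = -7*O - 6*11**2 = -7*O - 6*121 = -7*O - 726 = -726 - 7*O)
(g(192) + 30325)/(-41345 + E(-56)) = ((-726 - 7*192) + 30325)/(-41345 + 2*(-56)*(-12 - 56)) = ((-726 - 1344) + 30325)/(-41345 + 2*(-56)*(-68)) = (-2070 + 30325)/(-41345 + 7616) = 28255/(-33729) = 28255*(-1/33729) = -28255/33729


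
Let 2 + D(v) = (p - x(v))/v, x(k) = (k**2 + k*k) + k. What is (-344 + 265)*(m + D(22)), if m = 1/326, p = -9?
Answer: 6714921/1793 ≈ 3745.1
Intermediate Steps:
x(k) = k + 2*k**2 (x(k) = (k**2 + k**2) + k = 2*k**2 + k = k + 2*k**2)
D(v) = -2 + (-9 - v*(1 + 2*v))/v
m = 1/326 ≈ 0.0030675
(-344 + 265)*(m + D(22)) = (-344 + 265)*(1/326 + (-3 - 9/22 - 2*22)) = -79*(1/326 + (-3 - 9*1/22 - 44)) = -79*(1/326 + (-3 - 9/22 - 44)) = -79*(1/326 - 1043/22) = -79*(-84999/1793) = 6714921/1793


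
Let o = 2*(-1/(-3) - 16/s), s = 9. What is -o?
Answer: 26/9 ≈ 2.8889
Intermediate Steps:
o = -26/9 (o = 2*(-1/(-3) - 16/9) = 2*(-1*(-⅓) - 16*⅑) = 2*(⅓ - 16/9) = 2*(-13/9) = -26/9 ≈ -2.8889)
-o = -1*(-26/9) = 26/9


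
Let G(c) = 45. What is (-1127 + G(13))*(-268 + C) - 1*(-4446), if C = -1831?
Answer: 2275564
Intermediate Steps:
(-1127 + G(13))*(-268 + C) - 1*(-4446) = (-1127 + 45)*(-268 - 1831) - 1*(-4446) = -1082*(-2099) + 4446 = 2271118 + 4446 = 2275564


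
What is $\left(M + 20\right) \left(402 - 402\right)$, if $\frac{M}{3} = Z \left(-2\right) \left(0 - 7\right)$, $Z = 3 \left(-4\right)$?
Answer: $0$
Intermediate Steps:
$Z = -12$
$M = -504$ ($M = 3 \left(-12\right) \left(-2\right) \left(0 - 7\right) = 3 \cdot 24 \left(-7\right) = 3 \left(-168\right) = -504$)
$\left(M + 20\right) \left(402 - 402\right) = \left(-504 + 20\right) \left(402 - 402\right) = \left(-484\right) 0 = 0$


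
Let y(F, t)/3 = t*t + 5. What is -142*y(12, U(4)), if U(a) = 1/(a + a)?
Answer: -68373/32 ≈ -2136.7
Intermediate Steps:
U(a) = 1/(2*a)
y(F, t) = 15 + 3*t² (y(F, t) = 3*(t*t + 5) = 3*(t² + 5) = 3*(5 + t²) = 15 + 3*t²)
-142*y(12, U(4)) = -142*(15 + 3*((½)/4)²) = -142*(15 + 3*((½)*(¼))²) = -142*(15 + 3*(⅛)²) = -142*(15 + 3*(1/64)) = -142*(15 + 3/64) = -142*963/64 = -68373/32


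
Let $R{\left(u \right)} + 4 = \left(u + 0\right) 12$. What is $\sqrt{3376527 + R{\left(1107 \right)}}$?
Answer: $\sqrt{3389807} \approx 1841.1$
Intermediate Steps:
$R{\left(u \right)} = -4 + 12 u$ ($R{\left(u \right)} = -4 + \left(u + 0\right) 12 = -4 + u 12 = -4 + 12 u$)
$\sqrt{3376527 + R{\left(1107 \right)}} = \sqrt{3376527 + \left(-4 + 12 \cdot 1107\right)} = \sqrt{3376527 + \left(-4 + 13284\right)} = \sqrt{3376527 + 13280} = \sqrt{3389807}$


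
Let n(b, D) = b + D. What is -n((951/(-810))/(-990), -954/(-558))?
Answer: -14176727/8286300 ≈ -1.7109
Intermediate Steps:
n(b, D) = D + b
-n((951/(-810))/(-990), -954/(-558)) = -(-954/(-558) + (951/(-810))/(-990)) = -(-954*(-1/558) + (951*(-1/810))*(-1/990)) = -(53/31 - 317/270*(-1/990)) = -(53/31 + 317/267300) = -1*14176727/8286300 = -14176727/8286300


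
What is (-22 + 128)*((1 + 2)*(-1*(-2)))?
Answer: 636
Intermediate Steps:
(-22 + 128)*((1 + 2)*(-1*(-2))) = 106*(3*2) = 106*6 = 636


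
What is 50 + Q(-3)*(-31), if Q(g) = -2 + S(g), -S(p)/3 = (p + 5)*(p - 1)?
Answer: -632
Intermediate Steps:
S(p) = -3*(-1 + p)*(5 + p) (S(p) = -3*(p + 5)*(p - 1) = -3*(5 + p)*(-1 + p) = -3*(-1 + p)*(5 + p))
Q(g) = 13 - 12*g - 3*g² (Q(g) = -2 + (15 - 12*g - 3*g²) = 13 - 12*g - 3*g²)
50 + Q(-3)*(-31) = 50 + (13 - 12*(-3) - 3*(-3)²)*(-31) = 50 + (13 + 36 - 3*9)*(-31) = 50 + (13 + 36 - 27)*(-31) = 50 + 22*(-31) = 50 - 682 = -632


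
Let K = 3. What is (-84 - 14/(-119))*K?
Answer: -4278/17 ≈ -251.65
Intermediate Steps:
(-84 - 14/(-119))*K = (-84 - 14/(-119))*3 = (-84 - 14*(-1/119))*3 = (-84 + 2/17)*3 = -1426/17*3 = -4278/17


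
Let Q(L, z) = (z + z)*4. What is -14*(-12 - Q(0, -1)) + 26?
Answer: 82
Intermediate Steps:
Q(L, z) = 8*z (Q(L, z) = (2*z)*4 = 8*z)
-14*(-12 - Q(0, -1)) + 26 = -14*(-12 - 8*(-1)) + 26 = -14*(-12 - 1*(-8)) + 26 = -14*(-12 + 8) + 26 = -14*(-4) + 26 = 56 + 26 = 82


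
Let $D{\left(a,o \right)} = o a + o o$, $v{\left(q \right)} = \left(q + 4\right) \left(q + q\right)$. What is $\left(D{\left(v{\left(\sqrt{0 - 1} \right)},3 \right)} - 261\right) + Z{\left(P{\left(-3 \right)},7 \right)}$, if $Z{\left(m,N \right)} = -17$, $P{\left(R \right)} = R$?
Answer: $-275 + 24 i \approx -275.0 + 24.0 i$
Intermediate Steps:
$v{\left(q \right)} = 2 q \left(4 + q\right)$ ($v{\left(q \right)} = \left(4 + q\right) 2 q = 2 q \left(4 + q\right)$)
$D{\left(a,o \right)} = o^{2} + a o$ ($D{\left(a,o \right)} = a o + o^{2} = o^{2} + a o$)
$\left(D{\left(v{\left(\sqrt{0 - 1} \right)},3 \right)} - 261\right) + Z{\left(P{\left(-3 \right)},7 \right)} = \left(3 \left(2 \sqrt{0 - 1} \left(4 + \sqrt{0 - 1}\right) + 3\right) - 261\right) - 17 = \left(3 \left(2 \sqrt{-1} \left(4 + \sqrt{-1}\right) + 3\right) - 261\right) - 17 = \left(3 \left(2 i \left(4 + i\right) + 3\right) - 261\right) - 17 = \left(3 \left(3 + 2 i \left(4 + i\right)\right) - 261\right) - 17 = \left(\left(9 + 6 i \left(4 + i\right)\right) - 261\right) - 17 = \left(-252 + 6 i \left(4 + i\right)\right) - 17 = -269 + 6 i \left(4 + i\right)$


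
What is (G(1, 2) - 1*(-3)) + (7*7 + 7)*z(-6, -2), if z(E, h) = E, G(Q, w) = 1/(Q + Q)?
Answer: -665/2 ≈ -332.50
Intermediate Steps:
G(Q, w) = 1/(2*Q)
(G(1, 2) - 1*(-3)) + (7*7 + 7)*z(-6, -2) = ((½)/1 - 1*(-3)) + (7*7 + 7)*(-6) = ((½)*1 + 3) + (49 + 7)*(-6) = (½ + 3) + 56*(-6) = 7/2 - 336 = -665/2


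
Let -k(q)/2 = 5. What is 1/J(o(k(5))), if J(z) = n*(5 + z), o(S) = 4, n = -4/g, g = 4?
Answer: -⅑ ≈ -0.11111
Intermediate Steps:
k(q) = -10 (k(q) = -2*5 = -10)
n = -1 (n = -4/4 = -4*¼ = -1)
J(z) = -5 - z (J(z) = -(5 + z) = -5 - z)
1/J(o(k(5))) = 1/(-5 - 1*4) = 1/(-5 - 4) = 1/(-9) = -⅑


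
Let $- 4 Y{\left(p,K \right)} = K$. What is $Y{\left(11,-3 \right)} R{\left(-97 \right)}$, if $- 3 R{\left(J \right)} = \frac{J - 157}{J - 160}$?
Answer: $- \frac{127}{514} \approx -0.24708$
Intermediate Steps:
$Y{\left(p,K \right)} = - \frac{K}{4}$
$R{\left(J \right)} = - \frac{-157 + J}{3 \left(-160 + J\right)}$ ($R{\left(J \right)} = - \frac{\left(J - 157\right) \frac{1}{J - 160}}{3} = - \frac{\left(-157 + J\right) \frac{1}{-160 + J}}{3} = - \frac{\frac{1}{-160 + J} \left(-157 + J\right)}{3} = - \frac{-157 + J}{3 \left(-160 + J\right)}$)
$Y{\left(11,-3 \right)} R{\left(-97 \right)} = \left(- \frac{1}{4}\right) \left(-3\right) \frac{157 - -97}{3 \left(-160 - 97\right)} = \frac{3 \frac{157 + 97}{3 \left(-257\right)}}{4} = \frac{3 \cdot \frac{1}{3} \left(- \frac{1}{257}\right) 254}{4} = \frac{3}{4} \left(- \frac{254}{771}\right) = - \frac{127}{514}$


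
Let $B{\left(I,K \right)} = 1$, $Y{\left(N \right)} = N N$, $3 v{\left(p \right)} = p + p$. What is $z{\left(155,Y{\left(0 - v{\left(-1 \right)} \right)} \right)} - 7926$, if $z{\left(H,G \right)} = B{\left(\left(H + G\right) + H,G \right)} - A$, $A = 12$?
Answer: $-7937$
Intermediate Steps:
$v{\left(p \right)} = \frac{2 p}{3}$ ($v{\left(p \right)} = \frac{p + p}{3} = \frac{2 p}{3}$)
$Y{\left(N \right)} = N^{2}$
$z{\left(H,G \right)} = -11$ ($z{\left(H,G \right)} = 1 - 12 = -11$)
$z{\left(155,Y{\left(0 - v{\left(-1 \right)} \right)} \right)} - 7926 = -11 - 7926 = -7937$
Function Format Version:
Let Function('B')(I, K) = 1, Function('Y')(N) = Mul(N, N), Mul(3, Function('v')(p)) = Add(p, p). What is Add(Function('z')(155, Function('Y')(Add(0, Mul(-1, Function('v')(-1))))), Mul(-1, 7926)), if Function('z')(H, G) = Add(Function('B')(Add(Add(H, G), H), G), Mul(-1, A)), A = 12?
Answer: -7937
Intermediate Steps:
Function('v')(p) = Mul(Rational(2, 3), p) (Function('v')(p) = Mul(Rational(1, 3), Add(p, p)) = Mul(Rational(1, 3), Mul(2, p)) = Mul(Rational(2, 3), p))
Function('Y')(N) = Pow(N, 2)
Function('z')(H, G) = -11 (Function('z')(H, G) = Add(1, Mul(-1, 12)) = Add(1, -12) = -11)
Add(Function('z')(155, Function('Y')(Add(0, Mul(-1, Function('v')(-1))))), Mul(-1, 7926)) = Add(-11, Mul(-1, 7926)) = Add(-11, -7926) = -7937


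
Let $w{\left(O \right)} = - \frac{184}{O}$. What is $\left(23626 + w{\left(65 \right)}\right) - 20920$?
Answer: $\frac{175706}{65} \approx 2703.2$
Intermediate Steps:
$\left(23626 + w{\left(65 \right)}\right) - 20920 = \left(23626 - \frac{184}{65}\right) - 20920 = \frac{1535506}{65} - 20920 = \frac{175706}{65}$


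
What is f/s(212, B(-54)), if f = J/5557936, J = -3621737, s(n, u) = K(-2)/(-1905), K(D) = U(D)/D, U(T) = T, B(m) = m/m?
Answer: 6899408985/5557936 ≈ 1241.4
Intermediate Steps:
B(m) = 1
K(D) = 1 (K(D) = D/D = 1)
s(n, u) = -1/1905 (s(n, u) = 1/(-1905) = 1*(-1/1905) = -1/1905)
f = -3621737/5557936 ≈ -0.65163
f/s(212, B(-54)) = -3621737/(5557936*(-1/1905)) = -3621737/5557936*(-1905) = 6899408985/5557936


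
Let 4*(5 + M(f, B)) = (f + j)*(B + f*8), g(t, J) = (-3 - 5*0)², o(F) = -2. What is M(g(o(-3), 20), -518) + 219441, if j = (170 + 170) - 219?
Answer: 204941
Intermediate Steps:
j = 121 (j = 340 - 219 = 121)
g(t, J) = 9 (g(t, J) = (-3 + 0)² = (-3)² = 9)
M(f, B) = -5 + (121 + f)*(B + 8*f)/4 (M(f, B) = -5 + ((f + 121)*(B + f*8))/4 = -5 + ((121 + f)*(B + 8*f))/4 = -5 + (121 + f)*(B + 8*f)/4)
M(g(o(-3), 20), -518) + 219441 = (-5 + 2*9² + 242*9 + (121/4)*(-518) + (¼)*(-518)*9) + 219441 = (-5 + 2*81 + 2178 - 31339/2 - 2331/2) + 219441 = (-5 + 162 + 2178 - 31339/2 - 2331/2) + 219441 = -14500 + 219441 = 204941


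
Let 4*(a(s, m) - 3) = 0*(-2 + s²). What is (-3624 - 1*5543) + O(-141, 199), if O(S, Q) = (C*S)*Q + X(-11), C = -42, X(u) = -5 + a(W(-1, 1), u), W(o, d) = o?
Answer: 1169309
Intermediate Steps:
a(s, m) = 3 (a(s, m) = 3 + (0*(-2 + s²))/4 = 3 + (¼)*0 = 3 + 0 = 3)
X(u) = -2 (X(u) = -5 + 3 = -2)
O(S, Q) = -2 - 42*Q*S (O(S, Q) = (-42*S)*Q - 2 = -42*Q*S - 2 = -2 - 42*Q*S)
(-3624 - 1*5543) + O(-141, 199) = (-3624 - 1*5543) + (-2 - 42*199*(-141)) = (-3624 - 5543) + (-2 + 1178478) = -9167 + 1178476 = 1169309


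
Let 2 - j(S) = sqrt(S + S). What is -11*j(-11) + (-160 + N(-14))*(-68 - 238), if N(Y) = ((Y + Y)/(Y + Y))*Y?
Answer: 53222 + 11*I*sqrt(22) ≈ 53222.0 + 51.595*I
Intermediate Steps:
j(S) = 2 - sqrt(2)*sqrt(S) (j(S) = 2 - sqrt(S + S) = 2 - sqrt(2*S) = 2 - sqrt(2)*sqrt(S))
N(Y) = Y (N(Y) = ((2*Y)/((2*Y)))*Y = ((2*Y)*(1/(2*Y)))*Y = 1*Y = Y)
-11*j(-11) + (-160 + N(-14))*(-68 - 238) = -11*(2 - sqrt(2)*sqrt(-11)) + (-160 - 14)*(-68 - 238) = -11*(2 - sqrt(2)*I*sqrt(11)) - 174*(-306) = -11*(2 - I*sqrt(22)) + 53244 = (-22 + 11*I*sqrt(22)) + 53244 = 53222 + 11*I*sqrt(22)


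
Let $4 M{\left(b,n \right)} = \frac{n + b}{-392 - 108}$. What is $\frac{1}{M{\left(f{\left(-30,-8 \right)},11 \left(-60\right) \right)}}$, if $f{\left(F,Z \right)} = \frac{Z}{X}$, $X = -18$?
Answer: $\frac{1125}{371} \approx 3.0323$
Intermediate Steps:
$f{\left(F,Z \right)} = - \frac{Z}{18}$ ($f{\left(F,Z \right)} = \frac{Z}{-18} = Z \left(- \frac{1}{18}\right) = - \frac{Z}{18}$)
$M{\left(b,n \right)} = - \frac{b}{2000} - \frac{n}{2000}$ ($M{\left(b,n \right)} = \frac{\left(n + b\right) \frac{1}{-392 - 108}}{4} = \frac{\left(b + n\right) \frac{1}{-500}}{4} = \frac{\left(b + n\right) \left(- \frac{1}{500}\right)}{4} = \frac{- \frac{b}{500} - \frac{n}{500}}{4} = - \frac{b}{2000} - \frac{n}{2000}$)
$\frac{1}{M{\left(f{\left(-30,-8 \right)},11 \left(-60\right) \right)}} = \frac{1}{- \frac{\left(- \frac{1}{18}\right) \left(-8\right)}{2000} - \frac{11 \left(-60\right)}{2000}} = \frac{1}{\left(- \frac{1}{2000}\right) \frac{4}{9} - - \frac{33}{100}} = \frac{1}{- \frac{1}{4500} + \frac{33}{100}} = \frac{1}{\frac{371}{1125}} = \frac{1125}{371}$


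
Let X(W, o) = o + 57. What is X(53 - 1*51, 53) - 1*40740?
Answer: -40630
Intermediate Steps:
X(W, o) = 57 + o
X(53 - 1*51, 53) - 1*40740 = (57 + 53) - 1*40740 = 110 - 40740 = -40630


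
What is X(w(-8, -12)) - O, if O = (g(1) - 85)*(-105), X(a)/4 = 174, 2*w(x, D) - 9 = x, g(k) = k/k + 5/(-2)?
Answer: -16773/2 ≈ -8386.5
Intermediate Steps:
g(k) = -3/2 (g(k) = 1 + 5*(-½) = 1 - 5/2 = -3/2)
w(x, D) = 9/2 + x/2
X(a) = 696 (X(a) = 4*174 = 696)
O = 18165/2 (O = (-3/2 - 85)*(-105) = -173/2*(-105) = 18165/2 ≈ 9082.5)
X(w(-8, -12)) - O = 696 - 1*18165/2 = 696 - 18165/2 = -16773/2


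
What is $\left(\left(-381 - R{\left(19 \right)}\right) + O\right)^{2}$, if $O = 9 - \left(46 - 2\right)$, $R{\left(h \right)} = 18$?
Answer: $188356$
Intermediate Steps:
$O = -35$ ($O = 9 - 44 = -35$)
$\left(\left(-381 - R{\left(19 \right)}\right) + O\right)^{2} = \left(\left(-381 - 18\right) - 35\right)^{2} = \left(-399 - 35\right)^{2} = \left(-434\right)^{2} = 188356$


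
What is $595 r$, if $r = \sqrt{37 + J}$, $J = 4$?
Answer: $595 \sqrt{41} \approx 3809.9$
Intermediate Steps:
$r = \sqrt{41}$ ($r = \sqrt{37 + 4} = \sqrt{41} \approx 6.4031$)
$595 r = 595 \sqrt{41}$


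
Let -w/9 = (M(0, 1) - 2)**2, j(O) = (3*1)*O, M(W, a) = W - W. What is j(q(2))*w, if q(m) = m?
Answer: -216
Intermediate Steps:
M(W, a) = 0
j(O) = 3*O
w = -36 (w = -9*(0 - 2)**2 = -9*(-2)**2 = -9*4 = -36)
j(q(2))*w = (3*2)*(-36) = 6*(-36) = -216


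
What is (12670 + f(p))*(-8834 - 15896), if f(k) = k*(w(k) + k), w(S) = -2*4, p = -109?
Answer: -628710790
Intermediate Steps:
w(S) = -8
f(k) = k*(-8 + k)
(12670 + f(p))*(-8834 - 15896) = (12670 - 109*(-8 - 109))*(-8834 - 15896) = (12670 - 109*(-117))*(-24730) = (12670 + 12753)*(-24730) = 25423*(-24730) = -628710790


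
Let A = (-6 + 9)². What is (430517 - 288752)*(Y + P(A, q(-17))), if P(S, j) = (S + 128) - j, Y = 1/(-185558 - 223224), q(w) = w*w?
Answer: -8808549136725/408782 ≈ -2.1548e+7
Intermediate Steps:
q(w) = w²
Y = -1/408782 (Y = 1/(-408782) = -1/408782 ≈ -2.4463e-6)
A = 9 (A = 3² = 9)
P(S, j) = 128 + S - j (P(S, j) = (128 + S) - j = 128 + S - j)
(430517 - 288752)*(Y + P(A, q(-17))) = (430517 - 288752)*(-1/408782 + (128 + 9 - 1*(-17)²)) = 141765*(-1/408782 + (128 + 9 - 1*289)) = 141765*(-1/408782 + (128 + 9 - 289)) = 141765*(-1/408782 - 152) = 141765*(-62134865/408782) = -8808549136725/408782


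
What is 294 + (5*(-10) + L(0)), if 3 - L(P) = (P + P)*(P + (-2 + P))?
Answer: 247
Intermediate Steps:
L(P) = 3 - 2*P*(-2 + 2*P) (L(P) = 3 - (P + P)*(P + (-2 + P)) = 3 - 2*P*(-2 + 2*P))
294 + (5*(-10) + L(0)) = 294 + (5*(-10) + (3 - 4*0**2 + 4*0)) = 294 + (-50 + (3 - 4*0 + 0)) = 294 + (-50 + (3 + 0 + 0)) = 294 + (-50 + 3) = 294 - 47 = 247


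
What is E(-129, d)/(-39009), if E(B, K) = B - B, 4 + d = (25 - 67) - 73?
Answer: 0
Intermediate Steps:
d = -119 (d = -4 + ((25 - 67) - 73) = -4 + (-42 - 73) = -4 - 115 = -119)
E(B, K) = 0
E(-129, d)/(-39009) = 0/(-39009) = 0*(-1/39009) = 0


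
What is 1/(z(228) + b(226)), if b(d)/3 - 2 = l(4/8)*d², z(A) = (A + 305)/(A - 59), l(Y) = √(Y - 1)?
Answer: 1547/1983960302809 - 12947766*I*√2/1983960302809 ≈ 7.7975e-10 - 9.2295e-6*I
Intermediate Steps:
l(Y) = √(-1 + Y)
z(A) = (305 + A)/(-59 + A)
b(d) = 6 + 3*I*√2*d²/2 (b(d) = 6 + 3*(√(-1 + 4/8)*d²) = 6 + 3*(√(-1 + 4*(⅛))*d²) = 6 + 3*(√(-1 + ½)*d²) = 6 + 3*(√(-½)*d²) = 6 + 3*((I*√2/2)*d²) = 6 + 3*(I*√2*d²/2) = 6 + 3*I*√2*d²/2)
1/(z(228) + b(226)) = 1/((305 + 228)/(-59 + 228) + (6 + (3/2)*I*√2*226²)) = 1/(533/169 + (6 + (3/2)*I*√2*51076)) = 1/((1/169)*533 + (6 + 76614*I*√2)) = 1/(41/13 + (6 + 76614*I*√2)) = 1/(119/13 + 76614*I*√2)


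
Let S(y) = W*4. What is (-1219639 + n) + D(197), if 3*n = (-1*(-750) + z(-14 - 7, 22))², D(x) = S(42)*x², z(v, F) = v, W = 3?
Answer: -576784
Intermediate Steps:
S(y) = 12 (S(y) = 3*4 = 12)
D(x) = 12*x²
n = 177147 (n = (-1*(-750) + (-14 - 7))²/3 = (750 - 21)²/3 = (⅓)*729² = (⅓)*531441 = 177147)
(-1219639 + n) + D(197) = (-1219639 + 177147) + 12*197² = -1042492 + 12*38809 = -1042492 + 465708 = -576784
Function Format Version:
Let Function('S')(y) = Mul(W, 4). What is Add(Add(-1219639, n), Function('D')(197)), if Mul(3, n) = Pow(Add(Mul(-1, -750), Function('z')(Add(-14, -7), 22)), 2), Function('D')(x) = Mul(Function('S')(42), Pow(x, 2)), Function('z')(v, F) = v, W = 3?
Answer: -576784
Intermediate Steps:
Function('S')(y) = 12 (Function('S')(y) = Mul(3, 4) = 12)
Function('D')(x) = Mul(12, Pow(x, 2))
n = 177147 (n = Mul(Rational(1, 3), Pow(Add(Mul(-1, -750), Add(-14, -7)), 2)) = Mul(Rational(1, 3), Pow(Add(750, -21), 2)) = Mul(Rational(1, 3), Pow(729, 2)) = Mul(Rational(1, 3), 531441) = 177147)
Add(Add(-1219639, n), Function('D')(197)) = Add(Add(-1219639, 177147), Mul(12, Pow(197, 2))) = Add(-1042492, Mul(12, 38809)) = Add(-1042492, 465708) = -576784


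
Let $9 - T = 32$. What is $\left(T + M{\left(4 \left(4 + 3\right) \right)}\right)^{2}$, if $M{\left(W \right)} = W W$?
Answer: $579121$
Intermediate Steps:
$T = -23$ ($T = 9 - 32 = -23$)
$M{\left(W \right)} = W^{2}$
$\left(T + M{\left(4 \left(4 + 3\right) \right)}\right)^{2} = \left(-23 + \left(4 \left(4 + 3\right)\right)^{2}\right)^{2} = \left(-23 + \left(4 \cdot 7\right)^{2}\right)^{2} = \left(-23 + 28^{2}\right)^{2} = \left(-23 + 784\right)^{2} = 761^{2} = 579121$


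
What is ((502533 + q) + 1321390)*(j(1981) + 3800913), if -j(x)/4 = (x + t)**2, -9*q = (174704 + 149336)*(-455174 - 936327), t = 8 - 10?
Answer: -5350079621410652297/9 ≈ -5.9445e+17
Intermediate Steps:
t = -2
q = 450901984040/9 (q = -(174704 + 149336)*(-455174 - 936327)/9 = -324040*(-1391501)/9 = -1/9*(-450901984040) = 450901984040/9 ≈ 5.0100e+10)
j(x) = -4*(-2 + x)**2 (j(x) = -4*(x - 2)**2 = -4*(-2 + x)**2)
((502533 + q) + 1321390)*(j(1981) + 3800913) = ((502533 + 450901984040/9) + 1321390)*(-4*(-2 + 1981)**2 + 3800913) = (450906506837/9 + 1321390)*(-4*1979**2 + 3800913) = 450918399347*(-4*3916441 + 3800913)/9 = 450918399347*(-15665764 + 3800913)/9 = (450918399347/9)*(-11864851) = -5350079621410652297/9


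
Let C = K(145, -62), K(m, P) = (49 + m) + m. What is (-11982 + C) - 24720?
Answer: -36363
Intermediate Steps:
K(m, P) = 49 + 2*m
C = 339 (C = 49 + 2*145 = 49 + 290 = 339)
(-11982 + C) - 24720 = (-11982 + 339) - 24720 = -11643 - 24720 = -36363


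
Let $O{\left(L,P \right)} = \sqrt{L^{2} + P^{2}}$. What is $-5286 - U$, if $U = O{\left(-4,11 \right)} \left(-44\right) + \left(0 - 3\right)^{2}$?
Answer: $-5295 + 44 \sqrt{137} \approx -4780.0$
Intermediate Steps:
$U = 9 - 44 \sqrt{137}$ ($U = \sqrt{\left(-4\right)^{2} + 11^{2}} \left(-44\right) + \left(0 - 3\right)^{2} = \sqrt{16 + 121} \left(-44\right) + \left(-3\right)^{2} = \sqrt{137} \left(-44\right) + 9 = - 44 \sqrt{137} + 9 = 9 - 44 \sqrt{137} \approx -506.01$)
$-5286 - U = -5286 - \left(9 - 44 \sqrt{137}\right) = -5295 + 44 \sqrt{137}$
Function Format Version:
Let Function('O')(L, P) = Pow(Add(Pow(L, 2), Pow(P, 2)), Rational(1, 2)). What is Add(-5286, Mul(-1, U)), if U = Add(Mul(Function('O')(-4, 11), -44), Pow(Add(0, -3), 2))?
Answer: Add(-5295, Mul(44, Pow(137, Rational(1, 2)))) ≈ -4780.0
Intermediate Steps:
U = Add(9, Mul(-44, Pow(137, Rational(1, 2)))) (U = Add(Mul(Pow(Add(Pow(-4, 2), Pow(11, 2)), Rational(1, 2)), -44), Pow(Add(0, -3), 2)) = Add(Mul(Pow(Add(16, 121), Rational(1, 2)), -44), Pow(-3, 2)) = Add(Mul(Pow(137, Rational(1, 2)), -44), 9) = Add(Mul(-44, Pow(137, Rational(1, 2))), 9) = Add(9, Mul(-44, Pow(137, Rational(1, 2)))) ≈ -506.01)
Add(-5286, Mul(-1, U)) = Add(-5286, Mul(-1, Add(9, Mul(-44, Pow(137, Rational(1, 2)))))) = Add(-5286, Add(-9, Mul(44, Pow(137, Rational(1, 2))))) = Add(-5295, Mul(44, Pow(137, Rational(1, 2))))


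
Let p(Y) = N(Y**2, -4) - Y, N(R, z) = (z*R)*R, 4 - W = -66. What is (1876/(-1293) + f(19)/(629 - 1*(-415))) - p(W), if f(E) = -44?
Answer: 10803643346417/112491 ≈ 9.6040e+7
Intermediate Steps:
W = 70 (W = 4 - 1*(-66) = 4 + 66 = 70)
N(R, z) = z*R**2 (N(R, z) = (R*z)*R = z*R**2)
p(Y) = -Y - 4*Y**4 (p(Y) = -4*Y**4 - Y = -Y - 4*Y**4)
(1876/(-1293) + f(19)/(629 - 1*(-415))) - p(W) = (1876/(-1293) - 44/(629 - 1*(-415))) - (-1*70 - 4*70**4) = (1876*(-1/1293) - 44/(629 + 415)) - (-70 - 4*24010000) = (-1876/1293 - 44/1044) - (-70 - 96040000) = (-1876/1293 - 44*1/1044) - 1*(-96040070) = (-1876/1293 - 11/261) + 96040070 = -167953/112491 + 96040070 = 10803643346417/112491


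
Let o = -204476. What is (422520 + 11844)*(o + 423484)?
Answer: 95129190912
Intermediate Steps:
(422520 + 11844)*(o + 423484) = (422520 + 11844)*(-204476 + 423484) = 434364*219008 = 95129190912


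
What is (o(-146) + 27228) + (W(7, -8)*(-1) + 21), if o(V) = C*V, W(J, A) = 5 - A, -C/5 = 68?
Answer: 76876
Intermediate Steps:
C = -340 (C = -5*68 = -340)
o(V) = -340*V
(o(-146) + 27228) + (W(7, -8)*(-1) + 21) = (-340*(-146) + 27228) + ((5 - 1*(-8))*(-1) + 21) = (49640 + 27228) + ((5 + 8)*(-1) + 21) = 76868 + (13*(-1) + 21) = 76868 + (-13 + 21) = 76868 + 8 = 76876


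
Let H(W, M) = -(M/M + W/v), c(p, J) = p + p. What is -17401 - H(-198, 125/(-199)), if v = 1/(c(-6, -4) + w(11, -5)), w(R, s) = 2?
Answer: -15420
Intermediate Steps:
c(p, J) = 2*p
v = -⅒ (v = 1/(2*(-6) + 2) = 1/(-12 + 2) = 1/(-10) = -⅒ ≈ -0.10000)
H(W, M) = -1 + 10*W (H(W, M) = -(M/M + W/(-⅒)) = -(1 + W*(-10)) = -(1 - 10*W) = -1 + 10*W)
-17401 - H(-198, 125/(-199)) = -17401 - (-1 + 10*(-198)) = -17401 - (-1 - 1980) = -17401 - 1*(-1981) = -17401 + 1981 = -15420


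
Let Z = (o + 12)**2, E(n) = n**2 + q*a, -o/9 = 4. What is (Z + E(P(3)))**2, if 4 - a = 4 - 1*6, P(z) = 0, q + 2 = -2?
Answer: 304704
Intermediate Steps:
o = -36 (o = -9*4 = -36)
q = -4 (q = -2 - 2 = -4)
a = 6 (a = 4 - (4 - 1*6) = 4 - (4 - 6) = 4 - 1*(-2) = 4 + 2 = 6)
E(n) = -24 + n**2 (E(n) = n**2 - 4*6 = n**2 - 24 = -24 + n**2)
Z = 576 (Z = (-36 + 12)**2 = (-24)**2 = 576)
(Z + E(P(3)))**2 = (576 + (-24 + 0**2))**2 = (576 + (-24 + 0))**2 = (576 - 24)**2 = 552**2 = 304704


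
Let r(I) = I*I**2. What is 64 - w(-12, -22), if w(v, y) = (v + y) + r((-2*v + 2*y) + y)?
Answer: 74186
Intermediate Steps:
r(I) = I**3
w(v, y) = v + y + (-2*v + 3*y)**3 (w(v, y) = (v + y) + ((-2*v + 2*y) + y)**3 = (v + y) + (-2*v + 3*y)**3 = v + y + (-2*v + 3*y)**3)
64 - w(-12, -22) = 64 - (-12 - 22 - (-3*(-22) + 2*(-12))**3) = 64 - (-12 - 22 - (66 - 24)**3) = 64 - (-12 - 22 - 1*42**3) = 64 - (-12 - 22 - 1*74088) = 64 - (-12 - 22 - 74088) = 64 - 1*(-74122) = 64 + 74122 = 74186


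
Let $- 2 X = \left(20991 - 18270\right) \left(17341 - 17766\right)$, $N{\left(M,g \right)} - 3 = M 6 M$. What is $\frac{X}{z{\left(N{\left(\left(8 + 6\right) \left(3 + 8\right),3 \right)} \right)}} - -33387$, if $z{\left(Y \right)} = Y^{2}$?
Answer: $\frac{450702362600933}{13499336934} \approx 33387.0$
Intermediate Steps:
$N{\left(M,g \right)} = 3 + 6 M^{2}$ ($N{\left(M,g \right)} = 3 + M 6 M = 3 + 6 M M = 3 + 6 M^{2}$)
$X = \frac{1156425}{2}$ ($X = - \frac{\left(20991 - 18270\right) \left(17341 - 17766\right)}{2} = - \frac{2721 \left(-425\right)}{2} = \left(- \frac{1}{2}\right) \left(-1156425\right) = \frac{1156425}{2} \approx 5.7821 \cdot 10^{5}$)
$\frac{X}{z{\left(N{\left(\left(8 + 6\right) \left(3 + 8\right),3 \right)} \right)}} - -33387 = \frac{1156425}{2 \left(3 + 6 \left(\left(8 + 6\right) \left(3 + 8\right)\right)^{2}\right)^{2}} - -33387 = \frac{1156425}{2 \left(3 + 6 \left(14 \cdot 11\right)^{2}\right)^{2}} + 33387 = \frac{1156425}{2 \left(3 + 6 \cdot 154^{2}\right)^{2}} + 33387 = \frac{1156425}{2 \left(3 + 6 \cdot 23716\right)^{2}} + 33387 = \frac{1156425}{2 \left(3 + 142296\right)^{2}} + 33387 = \frac{1156425}{2 \cdot 142299^{2}} + 33387 = \frac{1156425}{2 \cdot 20249005401} + 33387 = \frac{1156425}{2} \cdot \frac{1}{20249005401} + 33387 = \frac{385475}{13499336934} + 33387 = \frac{450702362600933}{13499336934}$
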